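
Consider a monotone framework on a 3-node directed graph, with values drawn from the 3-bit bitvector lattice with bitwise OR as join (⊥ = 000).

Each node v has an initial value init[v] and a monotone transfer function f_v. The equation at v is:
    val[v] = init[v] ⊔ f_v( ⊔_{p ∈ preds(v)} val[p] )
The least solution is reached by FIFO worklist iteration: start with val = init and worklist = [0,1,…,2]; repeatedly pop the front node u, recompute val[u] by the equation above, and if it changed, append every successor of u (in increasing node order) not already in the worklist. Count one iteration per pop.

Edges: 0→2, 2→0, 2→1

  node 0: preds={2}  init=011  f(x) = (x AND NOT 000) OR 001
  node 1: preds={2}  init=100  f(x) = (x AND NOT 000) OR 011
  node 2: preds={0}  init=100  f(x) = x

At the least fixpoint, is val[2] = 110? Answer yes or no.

no

Iteration log — 5 steps:
  step 1. node 0  ⊔preds=100  new=111  old=011  +wl: 
  step 2. node 1  ⊔preds=100  new=111  old=100  +wl: 
  step 3. node 2  ⊔preds=111  new=111  old=100  +wl: 0,1
  step 4. node 0  ⊔preds=111  new=111  stable
  step 5. node 1  ⊔preds=111  new=111  stable

Least fixpoint reached:
  node 0: 111
  node 1: 111
  node 2: 111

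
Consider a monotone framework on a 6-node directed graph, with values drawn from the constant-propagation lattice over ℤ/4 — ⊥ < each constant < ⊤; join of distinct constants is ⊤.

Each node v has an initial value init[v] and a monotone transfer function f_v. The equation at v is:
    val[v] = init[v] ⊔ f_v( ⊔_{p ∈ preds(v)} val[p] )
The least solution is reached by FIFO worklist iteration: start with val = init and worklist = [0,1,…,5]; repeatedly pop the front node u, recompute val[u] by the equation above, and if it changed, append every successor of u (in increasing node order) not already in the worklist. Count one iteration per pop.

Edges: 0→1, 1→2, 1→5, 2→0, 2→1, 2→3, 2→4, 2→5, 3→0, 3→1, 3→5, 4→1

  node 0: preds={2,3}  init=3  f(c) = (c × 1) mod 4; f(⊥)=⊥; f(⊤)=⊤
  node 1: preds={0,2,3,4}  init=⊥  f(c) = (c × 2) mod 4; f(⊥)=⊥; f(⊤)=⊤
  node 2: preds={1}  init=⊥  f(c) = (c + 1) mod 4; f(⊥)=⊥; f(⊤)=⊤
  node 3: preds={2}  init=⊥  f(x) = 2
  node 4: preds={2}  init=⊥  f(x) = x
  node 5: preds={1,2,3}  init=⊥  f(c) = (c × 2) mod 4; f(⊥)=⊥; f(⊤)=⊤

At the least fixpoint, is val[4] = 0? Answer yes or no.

Worklist (15 pops):
  #1 pop 0: in=⊥ → 3 (no change)
  #2 pop 1: in=3 → 2 (was ⊥); enqueue []
  #3 pop 2: in=2 → 3 (was ⊥); enqueue [0,1]
  #4 pop 3: in=3 → 2 (was ⊥); enqueue []
  #5 pop 4: in=3 → 3 (was ⊥); enqueue []
  #6 pop 5: in=⊤ → ⊤ (was ⊥); enqueue []
  #7 pop 0: in=⊤ → ⊤ (was 3); enqueue []
  #8 pop 1: in=⊤ → ⊤ (was 2); enqueue [2,5]
  #9 pop 2: in=⊤ → ⊤ (was 3); enqueue [0,1,3,4]
  #10 pop 5: in=⊤ → ⊤ (no change)
  #11 pop 0: in=⊤ → ⊤ (no change)
  #12 pop 1: in=⊤ → ⊤ (no change)
  #13 pop 3: in=⊤ → 2 (no change)
  #14 pop 4: in=⊤ → ⊤ (was 3); enqueue [1]
  #15 pop 1: in=⊤ → ⊤ (no change)

Fixpoint:
  val[0] = ⊤
  val[1] = ⊤
  val[2] = ⊤
  val[3] = 2
  val[4] = ⊤
  val[5] = ⊤

no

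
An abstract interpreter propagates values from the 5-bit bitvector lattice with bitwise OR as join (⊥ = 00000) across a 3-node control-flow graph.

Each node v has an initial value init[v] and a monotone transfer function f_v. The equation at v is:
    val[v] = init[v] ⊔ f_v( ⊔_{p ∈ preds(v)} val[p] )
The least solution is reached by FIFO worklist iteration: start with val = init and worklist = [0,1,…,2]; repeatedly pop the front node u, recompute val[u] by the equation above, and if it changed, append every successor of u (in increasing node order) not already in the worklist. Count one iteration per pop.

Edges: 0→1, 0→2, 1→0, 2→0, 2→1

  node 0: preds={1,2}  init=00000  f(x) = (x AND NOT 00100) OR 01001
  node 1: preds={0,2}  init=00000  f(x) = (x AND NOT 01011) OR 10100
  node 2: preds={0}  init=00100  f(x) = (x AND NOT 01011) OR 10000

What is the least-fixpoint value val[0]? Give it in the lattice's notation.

11001

Worklist (6 pops):
  #1 pop 0: in=00100 → 01001 (was 00000); enqueue []
  #2 pop 1: in=01101 → 10100 (was 00000); enqueue [0]
  #3 pop 2: in=01001 → 10100 (was 00100); enqueue [1]
  #4 pop 0: in=10100 → 11001 (was 01001); enqueue [2]
  #5 pop 1: in=11101 → 10100 (no change)
  #6 pop 2: in=11001 → 10100 (no change)

Fixpoint:
  val[0] = 11001
  val[1] = 10100
  val[2] = 10100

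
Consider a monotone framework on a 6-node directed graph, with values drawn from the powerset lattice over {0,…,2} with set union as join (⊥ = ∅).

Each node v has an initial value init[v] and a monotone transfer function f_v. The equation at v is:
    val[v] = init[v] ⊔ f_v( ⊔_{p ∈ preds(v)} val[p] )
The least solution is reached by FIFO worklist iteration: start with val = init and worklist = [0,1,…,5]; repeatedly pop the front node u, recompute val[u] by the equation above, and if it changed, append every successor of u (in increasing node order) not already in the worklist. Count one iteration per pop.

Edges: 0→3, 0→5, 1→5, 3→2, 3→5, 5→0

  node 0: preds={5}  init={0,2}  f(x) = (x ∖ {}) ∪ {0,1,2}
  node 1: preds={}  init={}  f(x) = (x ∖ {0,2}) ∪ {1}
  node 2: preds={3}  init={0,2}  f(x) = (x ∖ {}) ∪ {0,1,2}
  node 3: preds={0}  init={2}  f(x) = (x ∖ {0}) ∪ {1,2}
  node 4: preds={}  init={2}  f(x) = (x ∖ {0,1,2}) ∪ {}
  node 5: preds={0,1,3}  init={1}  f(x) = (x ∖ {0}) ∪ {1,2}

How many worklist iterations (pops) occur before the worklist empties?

Worklist (8 pops):
  #1 pop 0: in={1} → {0,1,2} (was {0,2}); enqueue []
  #2 pop 1: in={} → {1} (was {}); enqueue []
  #3 pop 2: in={2} → {0,1,2} (was {0,2}); enqueue []
  #4 pop 3: in={0,1,2} → {1,2} (was {2}); enqueue [2]
  #5 pop 4: in={} → {2} (no change)
  #6 pop 5: in={0,1,2} → {1,2} (was {1}); enqueue [0]
  #7 pop 2: in={1,2} → {0,1,2} (no change)
  #8 pop 0: in={1,2} → {0,1,2} (no change)

Fixpoint:
  val[0] = {0,1,2}
  val[1] = {1}
  val[2] = {0,1,2}
  val[3] = {1,2}
  val[4] = {2}
  val[5] = {1,2}

8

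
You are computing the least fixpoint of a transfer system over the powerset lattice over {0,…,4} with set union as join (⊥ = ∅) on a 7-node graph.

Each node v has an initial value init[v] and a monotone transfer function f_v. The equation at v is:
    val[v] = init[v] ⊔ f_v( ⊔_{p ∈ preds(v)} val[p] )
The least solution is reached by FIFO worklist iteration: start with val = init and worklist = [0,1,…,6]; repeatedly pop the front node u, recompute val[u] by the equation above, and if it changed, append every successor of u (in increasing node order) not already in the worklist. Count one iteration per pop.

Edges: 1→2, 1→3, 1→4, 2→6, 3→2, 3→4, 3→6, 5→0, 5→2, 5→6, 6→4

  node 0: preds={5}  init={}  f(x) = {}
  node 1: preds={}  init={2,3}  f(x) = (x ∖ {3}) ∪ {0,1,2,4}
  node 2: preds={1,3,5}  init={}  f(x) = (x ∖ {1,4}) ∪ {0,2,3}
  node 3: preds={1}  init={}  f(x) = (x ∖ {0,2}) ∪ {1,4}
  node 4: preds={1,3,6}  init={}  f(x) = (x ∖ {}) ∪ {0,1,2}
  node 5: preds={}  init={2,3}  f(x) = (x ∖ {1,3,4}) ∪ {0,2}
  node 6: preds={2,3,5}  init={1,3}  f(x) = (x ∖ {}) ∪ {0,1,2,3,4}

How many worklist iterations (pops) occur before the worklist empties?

Trace (10 dequeues):
  [1] u=0 | in {2,3} | out {} | ==
  [2] u=1 | in {} | out {0,1,2,3,4} | prev {2,3} | push {}
  [3] u=2 | in {0,1,2,3,4} | out {0,2,3} | prev {} | push {}
  [4] u=3 | in {0,1,2,3,4} | out {1,3,4} | prev {} | push {2}
  [5] u=4 | in {0,1,2,3,4} | out {0,1,2,3,4} | prev {} | push {}
  [6] u=5 | in {} | out {0,2,3} | prev {2,3} | push {0}
  [7] u=6 | in {0,1,2,3,4} | out {0,1,2,3,4} | prev {1,3} | push {4}
  [8] u=2 | in {0,1,2,3,4} | out {0,2,3} | ==
  [9] u=0 | in {0,2,3} | out {} | ==
  [10] u=4 | in {0,1,2,3,4} | out {0,1,2,3,4} | ==

Converged values:
  [0] {}
  [1] {0,1,2,3,4}
  [2] {0,2,3}
  [3] {1,3,4}
  [4] {0,1,2,3,4}
  [5] {0,2,3}
  [6] {0,1,2,3,4}

10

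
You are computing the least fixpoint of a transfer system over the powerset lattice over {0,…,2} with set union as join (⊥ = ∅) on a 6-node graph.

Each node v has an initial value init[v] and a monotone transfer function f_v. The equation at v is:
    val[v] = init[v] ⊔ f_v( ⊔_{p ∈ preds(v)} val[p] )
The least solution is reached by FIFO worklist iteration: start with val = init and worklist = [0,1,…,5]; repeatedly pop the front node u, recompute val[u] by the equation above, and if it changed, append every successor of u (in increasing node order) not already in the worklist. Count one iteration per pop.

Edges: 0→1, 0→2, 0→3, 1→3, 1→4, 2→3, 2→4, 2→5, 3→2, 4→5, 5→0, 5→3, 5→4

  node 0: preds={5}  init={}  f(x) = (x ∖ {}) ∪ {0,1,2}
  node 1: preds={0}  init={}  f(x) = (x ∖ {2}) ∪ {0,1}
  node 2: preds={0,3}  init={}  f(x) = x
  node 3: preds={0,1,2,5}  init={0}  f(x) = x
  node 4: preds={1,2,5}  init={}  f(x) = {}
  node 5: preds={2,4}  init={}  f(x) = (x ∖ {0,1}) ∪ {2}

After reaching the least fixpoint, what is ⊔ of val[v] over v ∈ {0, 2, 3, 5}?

{0,1,2}

Iteration log — 10 steps:
  step 1. node 0  ⊔preds={}  new={0,1,2}  old={}  +wl: 
  step 2. node 1  ⊔preds={0,1,2}  new={0,1}  old={}  +wl: 
  step 3. node 2  ⊔preds={0,1,2}  new={0,1,2}  old={}  +wl: 
  step 4. node 3  ⊔preds={0,1,2}  new={0,1,2}  old={0}  +wl: 2
  step 5. node 4  ⊔preds={0,1,2}  new={}  stable
  step 6. node 5  ⊔preds={0,1,2}  new={2}  old={}  +wl: 0,3,4
  step 7. node 2  ⊔preds={0,1,2}  new={0,1,2}  stable
  step 8. node 0  ⊔preds={2}  new={0,1,2}  stable
  step 9. node 3  ⊔preds={0,1,2}  new={0,1,2}  stable
  step 10. node 4  ⊔preds={0,1,2}  new={}  stable

Least fixpoint reached:
  node 0: {0,1,2}
  node 1: {0,1}
  node 2: {0,1,2}
  node 3: {0,1,2}
  node 4: {}
  node 5: {2}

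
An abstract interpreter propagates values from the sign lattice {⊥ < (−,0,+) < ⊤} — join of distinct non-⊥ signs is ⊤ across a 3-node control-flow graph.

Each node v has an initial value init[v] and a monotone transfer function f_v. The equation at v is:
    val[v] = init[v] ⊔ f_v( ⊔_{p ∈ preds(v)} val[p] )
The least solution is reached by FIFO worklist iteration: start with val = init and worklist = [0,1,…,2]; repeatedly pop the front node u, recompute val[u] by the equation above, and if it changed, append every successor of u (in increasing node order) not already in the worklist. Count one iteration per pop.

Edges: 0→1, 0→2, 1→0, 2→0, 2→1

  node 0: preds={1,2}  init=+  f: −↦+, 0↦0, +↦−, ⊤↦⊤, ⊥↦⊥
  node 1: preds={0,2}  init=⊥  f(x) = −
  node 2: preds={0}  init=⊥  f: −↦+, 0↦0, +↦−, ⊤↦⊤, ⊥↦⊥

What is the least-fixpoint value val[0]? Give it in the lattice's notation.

+

Iteration log — 5 steps:
  step 1. node 0  ⊔preds=⊥  new=+  stable
  step 2. node 1  ⊔preds=+  new=−  old=⊥  +wl: 0
  step 3. node 2  ⊔preds=+  new=−  old=⊥  +wl: 1
  step 4. node 0  ⊔preds=−  new=+  stable
  step 5. node 1  ⊔preds=⊤  new=−  stable

Least fixpoint reached:
  node 0: +
  node 1: −
  node 2: −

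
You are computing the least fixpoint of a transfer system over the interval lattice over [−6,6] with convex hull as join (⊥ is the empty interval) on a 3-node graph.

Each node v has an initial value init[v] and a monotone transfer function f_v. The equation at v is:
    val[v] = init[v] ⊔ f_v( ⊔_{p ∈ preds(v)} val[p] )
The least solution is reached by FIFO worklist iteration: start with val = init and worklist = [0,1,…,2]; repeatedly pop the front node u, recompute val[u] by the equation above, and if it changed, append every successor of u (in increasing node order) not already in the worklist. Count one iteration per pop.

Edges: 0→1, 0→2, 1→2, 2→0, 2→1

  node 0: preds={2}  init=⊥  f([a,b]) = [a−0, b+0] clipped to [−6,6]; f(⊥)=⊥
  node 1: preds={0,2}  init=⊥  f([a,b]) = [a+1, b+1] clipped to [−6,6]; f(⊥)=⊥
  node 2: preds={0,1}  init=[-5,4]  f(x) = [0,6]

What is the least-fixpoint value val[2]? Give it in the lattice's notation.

Worklist (6 pops):
  #1 pop 0: in=[-5,4] → [-5,4] (was ⊥); enqueue []
  #2 pop 1: in=[-5,4] → [-4,5] (was ⊥); enqueue []
  #3 pop 2: in=[-5,5] → [-5,6] (was [-5,4]); enqueue [0,1]
  #4 pop 0: in=[-5,6] → [-5,6] (was [-5,4]); enqueue [2]
  #5 pop 1: in=[-5,6] → [-4,6] (was [-4,5]); enqueue []
  #6 pop 2: in=[-5,6] → [-5,6] (no change)

Fixpoint:
  val[0] = [-5,6]
  val[1] = [-4,6]
  val[2] = [-5,6]

[-5,6]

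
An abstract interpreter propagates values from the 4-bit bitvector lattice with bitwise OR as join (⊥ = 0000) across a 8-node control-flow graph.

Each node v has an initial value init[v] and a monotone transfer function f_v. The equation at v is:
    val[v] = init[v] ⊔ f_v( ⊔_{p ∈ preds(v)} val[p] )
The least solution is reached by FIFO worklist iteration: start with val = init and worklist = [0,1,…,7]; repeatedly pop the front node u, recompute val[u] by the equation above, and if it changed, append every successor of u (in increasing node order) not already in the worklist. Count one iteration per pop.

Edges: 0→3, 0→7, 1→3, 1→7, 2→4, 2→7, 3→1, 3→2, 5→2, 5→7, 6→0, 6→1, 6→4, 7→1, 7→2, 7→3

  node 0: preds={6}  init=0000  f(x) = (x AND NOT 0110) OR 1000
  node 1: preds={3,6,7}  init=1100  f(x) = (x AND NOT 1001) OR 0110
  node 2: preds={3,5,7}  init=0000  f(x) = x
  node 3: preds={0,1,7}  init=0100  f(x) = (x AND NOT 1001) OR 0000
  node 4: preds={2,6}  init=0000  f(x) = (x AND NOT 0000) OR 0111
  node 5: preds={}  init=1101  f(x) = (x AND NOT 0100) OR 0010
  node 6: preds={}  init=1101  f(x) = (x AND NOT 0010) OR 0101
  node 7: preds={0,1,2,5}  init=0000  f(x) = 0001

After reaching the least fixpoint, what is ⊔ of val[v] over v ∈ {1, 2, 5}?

Iteration log — 13 steps:
  step 1. node 0  ⊔preds=1101  new=1001  old=0000  +wl: 
  step 2. node 1  ⊔preds=1101  new=1110  old=1100  +wl: 
  step 3. node 2  ⊔preds=1101  new=1101  old=0000  +wl: 
  step 4. node 3  ⊔preds=1111  new=0110  old=0100  +wl: 1,2
  step 5. node 4  ⊔preds=1101  new=1111  old=0000  +wl: 
  step 6. node 5  ⊔preds=0000  new=1111  old=1101  +wl: 
  step 7. node 6  ⊔preds=0000  new=1101  stable
  step 8. node 7  ⊔preds=1111  new=0001  old=0000  +wl: 3
  step 9. node 1  ⊔preds=1111  new=1110  stable
  step 10. node 2  ⊔preds=1111  new=1111  old=1101  +wl: 4,7
  step 11. node 3  ⊔preds=1111  new=0110  stable
  step 12. node 4  ⊔preds=1111  new=1111  stable
  step 13. node 7  ⊔preds=1111  new=0001  stable

Least fixpoint reached:
  node 0: 1001
  node 1: 1110
  node 2: 1111
  node 3: 0110
  node 4: 1111
  node 5: 1111
  node 6: 1101
  node 7: 0001

1111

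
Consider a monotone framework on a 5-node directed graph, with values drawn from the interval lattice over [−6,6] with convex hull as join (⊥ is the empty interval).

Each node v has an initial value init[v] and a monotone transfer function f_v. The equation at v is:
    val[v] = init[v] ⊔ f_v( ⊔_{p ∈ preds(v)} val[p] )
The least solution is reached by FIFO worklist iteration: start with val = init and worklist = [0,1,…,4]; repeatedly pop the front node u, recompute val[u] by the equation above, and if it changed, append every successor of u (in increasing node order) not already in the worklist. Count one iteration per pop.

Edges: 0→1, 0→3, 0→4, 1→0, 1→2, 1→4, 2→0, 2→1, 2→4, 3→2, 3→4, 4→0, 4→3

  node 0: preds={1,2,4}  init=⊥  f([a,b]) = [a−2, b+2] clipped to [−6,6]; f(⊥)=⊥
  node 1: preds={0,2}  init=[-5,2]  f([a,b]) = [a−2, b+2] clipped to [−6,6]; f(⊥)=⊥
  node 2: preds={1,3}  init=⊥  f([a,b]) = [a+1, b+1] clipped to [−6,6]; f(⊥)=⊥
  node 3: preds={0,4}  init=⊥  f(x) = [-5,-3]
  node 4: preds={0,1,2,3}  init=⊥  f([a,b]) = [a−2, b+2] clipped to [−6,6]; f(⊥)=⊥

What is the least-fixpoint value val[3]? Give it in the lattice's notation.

[-5,-3]

Worklist (10 pops):
  #1 pop 0: in=[-5,2] → [-6,4] (was ⊥); enqueue []
  #2 pop 1: in=[-6,4] → [-6,6] (was [-5,2]); enqueue [0]
  #3 pop 2: in=[-6,6] → [-5,6] (was ⊥); enqueue [1]
  #4 pop 3: in=[-6,4] → [-5,-3] (was ⊥); enqueue [2]
  #5 pop 4: in=[-6,6] → [-6,6] (was ⊥); enqueue [3]
  #6 pop 0: in=[-6,6] → [-6,6] (was [-6,4]); enqueue [4]
  #7 pop 1: in=[-6,6] → [-6,6] (no change)
  #8 pop 2: in=[-6,6] → [-5,6] (no change)
  #9 pop 3: in=[-6,6] → [-5,-3] (no change)
  #10 pop 4: in=[-6,6] → [-6,6] (no change)

Fixpoint:
  val[0] = [-6,6]
  val[1] = [-6,6]
  val[2] = [-5,6]
  val[3] = [-5,-3]
  val[4] = [-6,6]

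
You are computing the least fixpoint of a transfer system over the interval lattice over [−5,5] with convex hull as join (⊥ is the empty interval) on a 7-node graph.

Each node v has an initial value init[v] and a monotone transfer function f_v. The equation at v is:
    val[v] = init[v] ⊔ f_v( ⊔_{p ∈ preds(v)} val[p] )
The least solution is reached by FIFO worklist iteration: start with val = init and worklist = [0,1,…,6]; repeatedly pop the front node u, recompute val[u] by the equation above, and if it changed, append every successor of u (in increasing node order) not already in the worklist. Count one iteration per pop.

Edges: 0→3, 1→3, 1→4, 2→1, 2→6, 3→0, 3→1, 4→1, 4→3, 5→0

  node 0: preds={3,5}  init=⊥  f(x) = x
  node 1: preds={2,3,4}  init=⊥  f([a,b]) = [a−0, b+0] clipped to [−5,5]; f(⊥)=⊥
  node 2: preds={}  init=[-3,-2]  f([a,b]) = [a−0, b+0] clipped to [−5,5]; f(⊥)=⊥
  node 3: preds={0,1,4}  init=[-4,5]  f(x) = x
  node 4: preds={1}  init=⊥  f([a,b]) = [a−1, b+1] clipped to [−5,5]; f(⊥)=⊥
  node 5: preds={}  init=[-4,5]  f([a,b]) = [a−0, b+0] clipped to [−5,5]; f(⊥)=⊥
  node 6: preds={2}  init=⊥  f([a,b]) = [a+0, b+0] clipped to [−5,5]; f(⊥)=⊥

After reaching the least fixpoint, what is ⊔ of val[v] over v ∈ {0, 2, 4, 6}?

Worklist (13 pops):
  #1 pop 0: in=[-4,5] → [-4,5] (was ⊥); enqueue []
  #2 pop 1: in=[-4,5] → [-4,5] (was ⊥); enqueue []
  #3 pop 2: in=⊥ → [-3,-2] (no change)
  #4 pop 3: in=[-4,5] → [-4,5] (no change)
  #5 pop 4: in=[-4,5] → [-5,5] (was ⊥); enqueue [1,3]
  #6 pop 5: in=⊥ → [-4,5] (no change)
  #7 pop 6: in=[-3,-2] → [-3,-2] (was ⊥); enqueue []
  #8 pop 1: in=[-5,5] → [-5,5] (was [-4,5]); enqueue [4]
  #9 pop 3: in=[-5,5] → [-5,5] (was [-4,5]); enqueue [0,1]
  #10 pop 4: in=[-5,5] → [-5,5] (no change)
  #11 pop 0: in=[-5,5] → [-5,5] (was [-4,5]); enqueue [3]
  #12 pop 1: in=[-5,5] → [-5,5] (no change)
  #13 pop 3: in=[-5,5] → [-5,5] (no change)

Fixpoint:
  val[0] = [-5,5]
  val[1] = [-5,5]
  val[2] = [-3,-2]
  val[3] = [-5,5]
  val[4] = [-5,5]
  val[5] = [-4,5]
  val[6] = [-3,-2]

[-5,5]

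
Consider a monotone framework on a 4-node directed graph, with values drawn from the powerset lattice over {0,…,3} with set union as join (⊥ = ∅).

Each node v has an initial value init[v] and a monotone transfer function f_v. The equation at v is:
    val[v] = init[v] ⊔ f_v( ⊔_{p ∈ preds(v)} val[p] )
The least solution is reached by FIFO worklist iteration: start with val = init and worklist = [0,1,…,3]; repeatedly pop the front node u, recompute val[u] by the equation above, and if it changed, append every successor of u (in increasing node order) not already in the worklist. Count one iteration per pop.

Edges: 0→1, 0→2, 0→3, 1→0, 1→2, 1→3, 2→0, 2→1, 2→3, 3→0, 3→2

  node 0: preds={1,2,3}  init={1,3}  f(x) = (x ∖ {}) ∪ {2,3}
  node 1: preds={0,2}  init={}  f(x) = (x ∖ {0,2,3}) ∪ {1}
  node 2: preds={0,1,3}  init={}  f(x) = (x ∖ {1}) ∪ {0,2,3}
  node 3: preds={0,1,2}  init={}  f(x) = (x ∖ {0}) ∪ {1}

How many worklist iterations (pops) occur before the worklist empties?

8

Iteration log — 8 steps:
  step 1. node 0  ⊔preds={}  new={1,2,3}  old={1,3}  +wl: 
  step 2. node 1  ⊔preds={1,2,3}  new={1}  old={}  +wl: 0
  step 3. node 2  ⊔preds={1,2,3}  new={0,2,3}  old={}  +wl: 1
  step 4. node 3  ⊔preds={0,1,2,3}  new={1,2,3}  old={}  +wl: 2
  step 5. node 0  ⊔preds={0,1,2,3}  new={0,1,2,3}  old={1,2,3}  +wl: 3
  step 6. node 1  ⊔preds={0,1,2,3}  new={1}  stable
  step 7. node 2  ⊔preds={0,1,2,3}  new={0,2,3}  stable
  step 8. node 3  ⊔preds={0,1,2,3}  new={1,2,3}  stable

Least fixpoint reached:
  node 0: {0,1,2,3}
  node 1: {1}
  node 2: {0,2,3}
  node 3: {1,2,3}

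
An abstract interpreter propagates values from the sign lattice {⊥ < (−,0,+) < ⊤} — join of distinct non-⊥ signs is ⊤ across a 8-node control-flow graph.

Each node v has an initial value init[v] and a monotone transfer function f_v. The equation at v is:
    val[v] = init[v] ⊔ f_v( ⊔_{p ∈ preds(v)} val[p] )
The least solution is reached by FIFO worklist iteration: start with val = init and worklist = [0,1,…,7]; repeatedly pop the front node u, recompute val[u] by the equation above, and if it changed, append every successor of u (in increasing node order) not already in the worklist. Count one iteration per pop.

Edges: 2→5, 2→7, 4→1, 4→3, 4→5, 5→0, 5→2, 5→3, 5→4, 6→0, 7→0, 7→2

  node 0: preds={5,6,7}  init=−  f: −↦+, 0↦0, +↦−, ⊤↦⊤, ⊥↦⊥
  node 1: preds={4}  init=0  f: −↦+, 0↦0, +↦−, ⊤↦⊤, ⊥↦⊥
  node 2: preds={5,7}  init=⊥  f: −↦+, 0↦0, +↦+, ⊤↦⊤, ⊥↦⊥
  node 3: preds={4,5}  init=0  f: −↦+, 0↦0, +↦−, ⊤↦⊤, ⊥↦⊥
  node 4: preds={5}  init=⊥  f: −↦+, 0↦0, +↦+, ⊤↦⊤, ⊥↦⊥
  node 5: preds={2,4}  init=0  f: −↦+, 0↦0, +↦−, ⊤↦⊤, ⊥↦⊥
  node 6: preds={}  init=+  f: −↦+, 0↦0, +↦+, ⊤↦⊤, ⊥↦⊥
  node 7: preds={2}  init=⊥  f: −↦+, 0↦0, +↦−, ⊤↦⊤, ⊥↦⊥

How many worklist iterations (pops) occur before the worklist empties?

12

Trace (12 dequeues):
  [1] u=0 | in ⊤ | out ⊤ | prev − | push {}
  [2] u=1 | in ⊥ | out 0 | ==
  [3] u=2 | in 0 | out 0 | prev ⊥ | push {}
  [4] u=3 | in 0 | out 0 | ==
  [5] u=4 | in 0 | out 0 | prev ⊥ | push {1,3}
  [6] u=5 | in 0 | out 0 | ==
  [7] u=6 | in ⊥ | out + | ==
  [8] u=7 | in 0 | out 0 | prev ⊥ | push {0,2}
  [9] u=1 | in 0 | out 0 | ==
  [10] u=3 | in 0 | out 0 | ==
  [11] u=0 | in ⊤ | out ⊤ | ==
  [12] u=2 | in 0 | out 0 | ==

Converged values:
  [0] ⊤
  [1] 0
  [2] 0
  [3] 0
  [4] 0
  [5] 0
  [6] +
  [7] 0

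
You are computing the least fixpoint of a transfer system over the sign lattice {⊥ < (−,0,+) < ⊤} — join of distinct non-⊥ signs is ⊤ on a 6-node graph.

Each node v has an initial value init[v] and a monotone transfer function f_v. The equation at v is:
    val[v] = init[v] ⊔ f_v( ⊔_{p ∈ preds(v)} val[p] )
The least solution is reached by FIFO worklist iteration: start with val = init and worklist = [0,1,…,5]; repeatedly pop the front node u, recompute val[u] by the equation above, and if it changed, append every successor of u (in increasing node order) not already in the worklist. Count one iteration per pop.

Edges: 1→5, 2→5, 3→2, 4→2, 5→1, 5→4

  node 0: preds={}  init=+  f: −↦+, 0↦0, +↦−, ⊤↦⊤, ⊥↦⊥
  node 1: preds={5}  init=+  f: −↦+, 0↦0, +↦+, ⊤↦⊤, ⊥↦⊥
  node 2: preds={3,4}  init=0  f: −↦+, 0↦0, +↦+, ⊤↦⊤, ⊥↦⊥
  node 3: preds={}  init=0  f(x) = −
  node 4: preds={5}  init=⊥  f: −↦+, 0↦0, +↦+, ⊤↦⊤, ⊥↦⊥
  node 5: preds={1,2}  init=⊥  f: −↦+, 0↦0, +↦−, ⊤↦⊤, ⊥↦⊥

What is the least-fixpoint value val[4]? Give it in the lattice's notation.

Trace (11 dequeues):
  [1] u=0 | in ⊥ | out + | ==
  [2] u=1 | in ⊥ | out + | ==
  [3] u=2 | in 0 | out 0 | ==
  [4] u=3 | in ⊥ | out ⊤ | prev 0 | push {2}
  [5] u=4 | in ⊥ | out ⊥ | ==
  [6] u=5 | in ⊤ | out ⊤ | prev ⊥ | push {1,4}
  [7] u=2 | in ⊤ | out ⊤ | prev 0 | push {5}
  [8] u=1 | in ⊤ | out ⊤ | prev + | push {}
  [9] u=4 | in ⊤ | out ⊤ | prev ⊥ | push {2}
  [10] u=5 | in ⊤ | out ⊤ | ==
  [11] u=2 | in ⊤ | out ⊤ | ==

Converged values:
  [0] +
  [1] ⊤
  [2] ⊤
  [3] ⊤
  [4] ⊤
  [5] ⊤

⊤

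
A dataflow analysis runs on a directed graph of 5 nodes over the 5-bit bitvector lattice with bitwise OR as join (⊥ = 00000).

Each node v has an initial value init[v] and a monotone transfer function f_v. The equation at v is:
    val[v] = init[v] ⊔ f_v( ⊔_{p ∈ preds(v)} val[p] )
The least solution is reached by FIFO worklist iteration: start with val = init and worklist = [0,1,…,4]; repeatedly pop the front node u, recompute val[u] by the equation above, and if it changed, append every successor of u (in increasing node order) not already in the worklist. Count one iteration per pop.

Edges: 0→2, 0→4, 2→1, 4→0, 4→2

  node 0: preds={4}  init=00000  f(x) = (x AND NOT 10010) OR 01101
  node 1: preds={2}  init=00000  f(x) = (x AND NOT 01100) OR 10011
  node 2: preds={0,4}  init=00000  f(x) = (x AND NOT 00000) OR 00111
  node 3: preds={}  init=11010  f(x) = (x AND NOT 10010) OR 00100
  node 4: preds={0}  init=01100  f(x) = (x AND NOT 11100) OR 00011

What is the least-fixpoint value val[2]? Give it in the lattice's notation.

01111

Worklist (8 pops):
  #1 pop 0: in=01100 → 01101 (was 00000); enqueue []
  #2 pop 1: in=00000 → 10011 (was 00000); enqueue []
  #3 pop 2: in=01101 → 01111 (was 00000); enqueue [1]
  #4 pop 3: in=00000 → 11110 (was 11010); enqueue []
  #5 pop 4: in=01101 → 01111 (was 01100); enqueue [0,2]
  #6 pop 1: in=01111 → 10011 (no change)
  #7 pop 0: in=01111 → 01101 (no change)
  #8 pop 2: in=01111 → 01111 (no change)

Fixpoint:
  val[0] = 01101
  val[1] = 10011
  val[2] = 01111
  val[3] = 11110
  val[4] = 01111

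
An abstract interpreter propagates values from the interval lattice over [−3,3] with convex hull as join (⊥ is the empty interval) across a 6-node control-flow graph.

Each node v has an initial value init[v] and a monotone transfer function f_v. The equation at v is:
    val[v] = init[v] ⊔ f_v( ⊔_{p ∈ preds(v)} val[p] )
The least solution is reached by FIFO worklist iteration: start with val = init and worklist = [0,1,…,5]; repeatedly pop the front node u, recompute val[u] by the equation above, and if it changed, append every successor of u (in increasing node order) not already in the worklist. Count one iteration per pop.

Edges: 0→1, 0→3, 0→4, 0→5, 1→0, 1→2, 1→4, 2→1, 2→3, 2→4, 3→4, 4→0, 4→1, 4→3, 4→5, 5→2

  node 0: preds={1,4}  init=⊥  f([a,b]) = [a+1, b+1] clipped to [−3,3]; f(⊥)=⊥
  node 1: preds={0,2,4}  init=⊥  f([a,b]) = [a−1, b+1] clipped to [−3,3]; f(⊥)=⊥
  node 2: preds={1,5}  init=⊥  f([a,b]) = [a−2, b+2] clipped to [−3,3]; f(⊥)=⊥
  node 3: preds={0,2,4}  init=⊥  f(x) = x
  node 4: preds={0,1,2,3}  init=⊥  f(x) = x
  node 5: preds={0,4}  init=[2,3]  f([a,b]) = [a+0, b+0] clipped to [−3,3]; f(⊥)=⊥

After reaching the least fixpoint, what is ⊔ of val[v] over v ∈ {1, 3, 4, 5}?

Trace (20 dequeues):
  [1] u=0 | in ⊥ | out ⊥ | ==
  [2] u=1 | in ⊥ | out ⊥ | ==
  [3] u=2 | in [2,3] | out [0,3] | prev ⊥ | push {1}
  [4] u=3 | in [0,3] | out [0,3] | prev ⊥ | push {}
  [5] u=4 | in [0,3] | out [0,3] | prev ⊥ | push {0,3}
  [6] u=5 | in [0,3] | out [0,3] | prev [2,3] | push {2}
  [7] u=1 | in [0,3] | out [-1,3] | prev ⊥ | push {4}
  [8] u=0 | in [-1,3] | out [0,3] | prev ⊥ | push {1,5}
  [9] u=3 | in [0,3] | out [0,3] | ==
  [10] u=2 | in [-1,3] | out [-3,3] | prev [0,3] | push {3}
  [11] u=4 | in [-3,3] | out [-3,3] | prev [0,3] | push {0}
  [12] u=1 | in [-3,3] | out [-3,3] | prev [-1,3] | push {2,4}
  [13] u=5 | in [-3,3] | out [-3,3] | prev [0,3] | push {}
  [14] u=3 | in [-3,3] | out [-3,3] | prev [0,3] | push {}
  [15] u=0 | in [-3,3] | out [-2,3] | prev [0,3] | push {1,3,5}
  [16] u=2 | in [-3,3] | out [-3,3] | ==
  [17] u=4 | in [-3,3] | out [-3,3] | ==
  [18] u=1 | in [-3,3] | out [-3,3] | ==
  [19] u=3 | in [-3,3] | out [-3,3] | ==
  [20] u=5 | in [-3,3] | out [-3,3] | ==

Converged values:
  [0] [-2,3]
  [1] [-3,3]
  [2] [-3,3]
  [3] [-3,3]
  [4] [-3,3]
  [5] [-3,3]

[-3,3]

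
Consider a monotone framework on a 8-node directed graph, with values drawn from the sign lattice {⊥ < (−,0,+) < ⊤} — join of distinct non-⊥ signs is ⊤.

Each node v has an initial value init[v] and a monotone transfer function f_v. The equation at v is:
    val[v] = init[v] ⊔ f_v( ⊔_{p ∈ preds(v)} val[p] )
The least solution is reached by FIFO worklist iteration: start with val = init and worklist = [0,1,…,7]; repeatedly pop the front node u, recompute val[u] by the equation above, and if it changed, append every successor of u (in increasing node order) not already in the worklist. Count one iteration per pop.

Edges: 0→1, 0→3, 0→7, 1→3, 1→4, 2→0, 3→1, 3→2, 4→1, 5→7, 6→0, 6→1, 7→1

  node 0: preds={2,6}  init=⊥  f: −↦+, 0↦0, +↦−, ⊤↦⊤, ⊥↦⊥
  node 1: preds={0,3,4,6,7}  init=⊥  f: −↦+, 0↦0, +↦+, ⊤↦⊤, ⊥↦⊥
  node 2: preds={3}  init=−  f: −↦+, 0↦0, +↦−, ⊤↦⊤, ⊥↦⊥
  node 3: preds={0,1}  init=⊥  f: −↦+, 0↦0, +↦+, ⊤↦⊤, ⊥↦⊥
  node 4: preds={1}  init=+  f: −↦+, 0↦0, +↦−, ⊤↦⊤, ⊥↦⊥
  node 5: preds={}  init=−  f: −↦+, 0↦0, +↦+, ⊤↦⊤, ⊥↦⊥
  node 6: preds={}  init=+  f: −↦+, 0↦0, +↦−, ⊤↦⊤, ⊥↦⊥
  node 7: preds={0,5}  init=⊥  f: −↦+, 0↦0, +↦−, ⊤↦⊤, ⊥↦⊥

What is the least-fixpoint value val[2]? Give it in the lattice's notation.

Trace (11 dequeues):
  [1] u=0 | in ⊤ | out ⊤ | prev ⊥ | push {}
  [2] u=1 | in ⊤ | out ⊤ | prev ⊥ | push {}
  [3] u=2 | in ⊥ | out − | ==
  [4] u=3 | in ⊤ | out ⊤ | prev ⊥ | push {1,2}
  [5] u=4 | in ⊤ | out ⊤ | prev + | push {}
  [6] u=5 | in ⊥ | out − | ==
  [7] u=6 | in ⊥ | out + | ==
  [8] u=7 | in ⊤ | out ⊤ | prev ⊥ | push {}
  [9] u=1 | in ⊤ | out ⊤ | ==
  [10] u=2 | in ⊤ | out ⊤ | prev − | push {0}
  [11] u=0 | in ⊤ | out ⊤ | ==

Converged values:
  [0] ⊤
  [1] ⊤
  [2] ⊤
  [3] ⊤
  [4] ⊤
  [5] −
  [6] +
  [7] ⊤

⊤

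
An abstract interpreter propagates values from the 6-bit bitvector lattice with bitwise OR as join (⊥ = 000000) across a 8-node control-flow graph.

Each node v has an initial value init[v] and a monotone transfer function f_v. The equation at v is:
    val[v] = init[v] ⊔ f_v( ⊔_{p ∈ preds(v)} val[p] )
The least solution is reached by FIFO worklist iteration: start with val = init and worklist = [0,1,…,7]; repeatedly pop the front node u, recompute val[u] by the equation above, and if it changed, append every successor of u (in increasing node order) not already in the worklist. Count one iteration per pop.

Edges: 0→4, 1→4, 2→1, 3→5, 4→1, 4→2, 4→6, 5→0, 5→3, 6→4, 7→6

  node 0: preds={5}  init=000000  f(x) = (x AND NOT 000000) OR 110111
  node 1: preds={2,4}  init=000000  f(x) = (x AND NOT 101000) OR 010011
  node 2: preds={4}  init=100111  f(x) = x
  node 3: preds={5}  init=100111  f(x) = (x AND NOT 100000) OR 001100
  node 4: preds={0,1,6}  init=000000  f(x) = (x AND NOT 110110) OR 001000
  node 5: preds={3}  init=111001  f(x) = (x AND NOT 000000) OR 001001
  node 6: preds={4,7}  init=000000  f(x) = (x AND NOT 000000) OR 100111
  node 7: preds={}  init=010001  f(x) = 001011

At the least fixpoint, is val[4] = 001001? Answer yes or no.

yes

Worklist (15 pops):
  #1 pop 0: in=111001 → 111111 (was 000000); enqueue []
  #2 pop 1: in=100111 → 010111 (was 000000); enqueue []
  #3 pop 2: in=000000 → 100111 (no change)
  #4 pop 3: in=111001 → 111111 (was 100111); enqueue []
  #5 pop 4: in=111111 → 001001 (was 000000); enqueue [1,2]
  #6 pop 5: in=111111 → 111111 (was 111001); enqueue [0,3]
  #7 pop 6: in=011001 → 111111 (was 000000); enqueue [4]
  #8 pop 7: in=000000 → 011011 (was 010001); enqueue [6]
  #9 pop 1: in=101111 → 010111 (no change)
  #10 pop 2: in=001001 → 101111 (was 100111); enqueue [1]
  #11 pop 0: in=111111 → 111111 (no change)
  #12 pop 3: in=111111 → 111111 (no change)
  #13 pop 4: in=111111 → 001001 (no change)
  #14 pop 6: in=011011 → 111111 (no change)
  #15 pop 1: in=101111 → 010111 (no change)

Fixpoint:
  val[0] = 111111
  val[1] = 010111
  val[2] = 101111
  val[3] = 111111
  val[4] = 001001
  val[5] = 111111
  val[6] = 111111
  val[7] = 011011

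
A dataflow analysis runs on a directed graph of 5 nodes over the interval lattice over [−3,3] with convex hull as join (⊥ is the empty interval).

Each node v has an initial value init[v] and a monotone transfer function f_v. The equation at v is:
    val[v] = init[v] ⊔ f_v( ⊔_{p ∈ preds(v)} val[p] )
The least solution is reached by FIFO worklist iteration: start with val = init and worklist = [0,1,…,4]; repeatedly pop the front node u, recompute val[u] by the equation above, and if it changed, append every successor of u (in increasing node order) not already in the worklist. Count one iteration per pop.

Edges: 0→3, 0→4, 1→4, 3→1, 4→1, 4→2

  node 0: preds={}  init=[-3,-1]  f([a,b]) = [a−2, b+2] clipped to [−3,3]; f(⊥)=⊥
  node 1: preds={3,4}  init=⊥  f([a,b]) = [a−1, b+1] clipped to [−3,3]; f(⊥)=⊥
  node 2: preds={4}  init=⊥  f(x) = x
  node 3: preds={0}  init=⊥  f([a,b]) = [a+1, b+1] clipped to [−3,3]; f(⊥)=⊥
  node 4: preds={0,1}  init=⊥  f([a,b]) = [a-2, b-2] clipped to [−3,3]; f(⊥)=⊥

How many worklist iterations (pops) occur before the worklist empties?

10

Iteration log — 10 steps:
  step 1. node 0  ⊔preds=⊥  new=[-3,-1]  stable
  step 2. node 1  ⊔preds=⊥  new=⊥  stable
  step 3. node 2  ⊔preds=⊥  new=⊥  stable
  step 4. node 3  ⊔preds=[-3,-1]  new=[-2,0]  old=⊥  +wl: 1
  step 5. node 4  ⊔preds=[-3,-1]  new=[-3,-3]  old=⊥  +wl: 2
  step 6. node 1  ⊔preds=[-3,0]  new=[-3,1]  old=⊥  +wl: 4
  step 7. node 2  ⊔preds=[-3,-3]  new=[-3,-3]  old=⊥  +wl: 
  step 8. node 4  ⊔preds=[-3,1]  new=[-3,-1]  old=[-3,-3]  +wl: 1,2
  step 9. node 1  ⊔preds=[-3,0]  new=[-3,1]  stable
  step 10. node 2  ⊔preds=[-3,-1]  new=[-3,-1]  old=[-3,-3]  +wl: 

Least fixpoint reached:
  node 0: [-3,-1]
  node 1: [-3,1]
  node 2: [-3,-1]
  node 3: [-2,0]
  node 4: [-3,-1]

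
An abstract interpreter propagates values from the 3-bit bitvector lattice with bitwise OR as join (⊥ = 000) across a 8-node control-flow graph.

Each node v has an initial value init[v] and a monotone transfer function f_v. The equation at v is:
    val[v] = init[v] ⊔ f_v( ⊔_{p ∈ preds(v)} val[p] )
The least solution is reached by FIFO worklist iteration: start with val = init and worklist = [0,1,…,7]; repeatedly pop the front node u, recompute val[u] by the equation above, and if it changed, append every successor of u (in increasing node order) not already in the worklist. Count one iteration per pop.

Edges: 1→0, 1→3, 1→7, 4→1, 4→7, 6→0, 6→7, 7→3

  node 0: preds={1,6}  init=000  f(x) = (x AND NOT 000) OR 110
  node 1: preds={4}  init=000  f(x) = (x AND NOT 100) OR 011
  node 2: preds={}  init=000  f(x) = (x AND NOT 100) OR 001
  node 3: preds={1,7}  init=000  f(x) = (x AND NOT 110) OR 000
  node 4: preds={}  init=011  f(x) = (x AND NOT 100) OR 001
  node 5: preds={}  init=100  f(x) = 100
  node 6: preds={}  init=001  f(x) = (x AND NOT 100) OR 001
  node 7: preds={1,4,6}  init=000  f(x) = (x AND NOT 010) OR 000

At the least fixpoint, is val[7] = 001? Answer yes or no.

Iteration log — 10 steps:
  step 1. node 0  ⊔preds=001  new=111  old=000  +wl: 
  step 2. node 1  ⊔preds=011  new=011  old=000  +wl: 0
  step 3. node 2  ⊔preds=000  new=001  old=000  +wl: 
  step 4. node 3  ⊔preds=011  new=001  old=000  +wl: 
  step 5. node 4  ⊔preds=000  new=011  stable
  step 6. node 5  ⊔preds=000  new=100  stable
  step 7. node 6  ⊔preds=000  new=001  stable
  step 8. node 7  ⊔preds=011  new=001  old=000  +wl: 3
  step 9. node 0  ⊔preds=011  new=111  stable
  step 10. node 3  ⊔preds=011  new=001  stable

Least fixpoint reached:
  node 0: 111
  node 1: 011
  node 2: 001
  node 3: 001
  node 4: 011
  node 5: 100
  node 6: 001
  node 7: 001

yes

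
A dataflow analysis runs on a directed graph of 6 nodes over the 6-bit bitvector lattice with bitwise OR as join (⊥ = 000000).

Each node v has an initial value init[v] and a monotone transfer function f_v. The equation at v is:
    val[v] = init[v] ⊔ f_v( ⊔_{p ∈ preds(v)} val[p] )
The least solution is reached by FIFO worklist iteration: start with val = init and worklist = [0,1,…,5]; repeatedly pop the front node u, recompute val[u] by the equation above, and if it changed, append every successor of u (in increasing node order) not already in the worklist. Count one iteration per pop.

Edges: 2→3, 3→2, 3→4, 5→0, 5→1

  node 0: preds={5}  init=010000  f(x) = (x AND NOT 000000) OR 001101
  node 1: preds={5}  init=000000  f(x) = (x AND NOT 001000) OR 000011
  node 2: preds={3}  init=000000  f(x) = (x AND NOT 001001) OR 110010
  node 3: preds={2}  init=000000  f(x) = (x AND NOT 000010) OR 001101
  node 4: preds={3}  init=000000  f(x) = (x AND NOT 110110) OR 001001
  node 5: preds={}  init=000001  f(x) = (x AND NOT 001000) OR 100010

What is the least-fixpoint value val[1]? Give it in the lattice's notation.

100011

Trace (10 dequeues):
  [1] u=0 | in 000001 | out 011101 | prev 010000 | push {}
  [2] u=1 | in 000001 | out 000011 | prev 000000 | push {}
  [3] u=2 | in 000000 | out 110010 | prev 000000 | push {}
  [4] u=3 | in 110010 | out 111101 | prev 000000 | push {2}
  [5] u=4 | in 111101 | out 001001 | prev 000000 | push {}
  [6] u=5 | in 000000 | out 100011 | prev 000001 | push {0,1}
  [7] u=2 | in 111101 | out 110110 | prev 110010 | push {3}
  [8] u=0 | in 100011 | out 111111 | prev 011101 | push {}
  [9] u=1 | in 100011 | out 100011 | prev 000011 | push {}
  [10] u=3 | in 110110 | out 111101 | ==

Converged values:
  [0] 111111
  [1] 100011
  [2] 110110
  [3] 111101
  [4] 001001
  [5] 100011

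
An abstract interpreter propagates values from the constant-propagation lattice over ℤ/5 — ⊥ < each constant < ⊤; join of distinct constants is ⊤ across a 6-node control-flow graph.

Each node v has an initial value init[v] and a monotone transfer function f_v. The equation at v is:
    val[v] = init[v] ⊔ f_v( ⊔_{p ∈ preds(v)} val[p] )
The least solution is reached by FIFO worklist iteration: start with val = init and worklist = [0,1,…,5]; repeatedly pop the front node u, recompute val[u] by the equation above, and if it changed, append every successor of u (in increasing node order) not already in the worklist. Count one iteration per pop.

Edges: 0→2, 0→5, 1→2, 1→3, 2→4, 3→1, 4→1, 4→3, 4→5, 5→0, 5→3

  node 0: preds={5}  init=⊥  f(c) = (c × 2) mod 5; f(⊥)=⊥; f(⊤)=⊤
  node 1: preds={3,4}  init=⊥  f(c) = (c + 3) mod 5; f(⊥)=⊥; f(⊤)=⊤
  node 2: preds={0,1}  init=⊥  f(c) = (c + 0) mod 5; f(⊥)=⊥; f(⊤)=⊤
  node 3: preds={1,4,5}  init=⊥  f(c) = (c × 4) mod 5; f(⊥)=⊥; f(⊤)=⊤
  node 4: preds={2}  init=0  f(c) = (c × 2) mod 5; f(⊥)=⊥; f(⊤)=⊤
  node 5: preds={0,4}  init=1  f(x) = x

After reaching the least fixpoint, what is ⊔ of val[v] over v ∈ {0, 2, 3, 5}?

Worklist (11 pops):
  #1 pop 0: in=1 → 2 (was ⊥); enqueue []
  #2 pop 1: in=0 → 3 (was ⊥); enqueue []
  #3 pop 2: in=⊤ → ⊤ (was ⊥); enqueue []
  #4 pop 3: in=⊤ → ⊤ (was ⊥); enqueue [1]
  #5 pop 4: in=⊤ → ⊤ (was 0); enqueue [3]
  #6 pop 5: in=⊤ → ⊤ (was 1); enqueue [0]
  #7 pop 1: in=⊤ → ⊤ (was 3); enqueue [2]
  #8 pop 3: in=⊤ → ⊤ (no change)
  #9 pop 0: in=⊤ → ⊤ (was 2); enqueue [5]
  #10 pop 2: in=⊤ → ⊤ (no change)
  #11 pop 5: in=⊤ → ⊤ (no change)

Fixpoint:
  val[0] = ⊤
  val[1] = ⊤
  val[2] = ⊤
  val[3] = ⊤
  val[4] = ⊤
  val[5] = ⊤

⊤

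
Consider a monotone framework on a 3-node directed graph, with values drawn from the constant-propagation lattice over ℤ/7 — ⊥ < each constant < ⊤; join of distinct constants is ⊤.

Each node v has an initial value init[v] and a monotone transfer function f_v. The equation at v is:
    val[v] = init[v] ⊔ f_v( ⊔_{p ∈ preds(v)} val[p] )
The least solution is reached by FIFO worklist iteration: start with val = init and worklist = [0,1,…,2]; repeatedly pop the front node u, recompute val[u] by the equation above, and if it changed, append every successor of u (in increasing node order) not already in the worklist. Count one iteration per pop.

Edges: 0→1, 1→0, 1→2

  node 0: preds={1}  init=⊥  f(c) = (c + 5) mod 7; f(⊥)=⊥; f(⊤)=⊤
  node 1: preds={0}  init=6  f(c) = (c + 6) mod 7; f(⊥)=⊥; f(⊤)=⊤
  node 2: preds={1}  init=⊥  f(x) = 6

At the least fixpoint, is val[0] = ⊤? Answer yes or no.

yes

Trace (5 dequeues):
  [1] u=0 | in 6 | out 4 | prev ⊥ | push {}
  [2] u=1 | in 4 | out ⊤ | prev 6 | push {0}
  [3] u=2 | in ⊤ | out 6 | prev ⊥ | push {}
  [4] u=0 | in ⊤ | out ⊤ | prev 4 | push {1}
  [5] u=1 | in ⊤ | out ⊤ | ==

Converged values:
  [0] ⊤
  [1] ⊤
  [2] 6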